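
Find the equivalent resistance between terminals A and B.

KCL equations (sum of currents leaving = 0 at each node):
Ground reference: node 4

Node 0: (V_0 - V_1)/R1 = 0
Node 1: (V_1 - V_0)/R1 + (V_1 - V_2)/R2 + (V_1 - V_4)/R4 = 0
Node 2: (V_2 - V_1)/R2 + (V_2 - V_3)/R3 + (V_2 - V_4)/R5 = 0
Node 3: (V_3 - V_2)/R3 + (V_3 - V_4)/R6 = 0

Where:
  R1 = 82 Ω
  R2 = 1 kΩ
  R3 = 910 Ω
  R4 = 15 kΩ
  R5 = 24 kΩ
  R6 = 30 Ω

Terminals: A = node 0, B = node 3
The network is not a plain series/parallel combination. Inject a 1 A test current into terminal A (node 0) and return it from terminal B (node 3); then R_eq = V_A / (1 A).
Nodal analysis, taking node 3 as the 0 V reference.
Current source I_test pushes 1 A into node 0 and draws it out of node 3.
KCL at each unknown node (sum of currents leaving = 0; resistances in Ω):
  Node 0: (V_0 - V_1)/82 - 1 = 0
  Node 1: (V_1 - V_0)/82 + (V_1 - V_2)/1000 + (V_1 - V_4)/15000 = 0
  Node 2: (V_2 - V_1)/1000 + (V_2 - 0)/910 + (V_2 - V_4)/24000 = 0
  Node 4: (V_4 - V_1)/15000 + (V_4 - V_2)/24000 + (V_4 - 0)/30 = 0
Collecting terms (coefficients in siemens):
  0.0122·V_0 - 0.0122·V_1 = 1
  0.01326·V_1 - 0.0122·V_0 - 0.001·V_2 - 0.00006667·V_4 = 0
  0.002141·V_2 - 0.001·V_1 - 0.00004167·V_4 = 0
  0.03344·V_4 - 0.00006667·V_1 - 0.00004167·V_2 = 0
Solving these 4 simultaneous equations (Gaussian elimination) gives:
  V_0 = 1751 V, V_1 = 1669 V, V_2 = 779.6 V, V_4 = 4.298 V
R_eq = V_0 / 1 A = 1751 Ω = 1.751 kΩ

Final answer: 1.751 kΩ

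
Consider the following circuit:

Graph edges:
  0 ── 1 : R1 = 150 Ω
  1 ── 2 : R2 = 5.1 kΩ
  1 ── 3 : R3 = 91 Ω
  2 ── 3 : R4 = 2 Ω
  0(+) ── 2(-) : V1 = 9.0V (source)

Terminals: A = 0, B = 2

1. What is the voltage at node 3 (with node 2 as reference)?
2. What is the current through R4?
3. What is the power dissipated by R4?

Nodal analysis, taking node 2 as the 0 V reference.
Source V1 fixes V_0 = 9 V.
KCL at each unknown node (sum of currents leaving = 0; resistances in Ω):
  Node 1: (V_1 - 9)/150 + (V_1 - 0)/5100 + (V_1 - V_3)/91 = 0
  Node 3: (V_3 - V_1)/91 + (V_3 - 0)/2 = 0
Collecting terms (coefficients in siemens):
  0.01785·V_1 - 0.01099·V_3 = 0.06
  0.511·V_3 - 0.01099·V_1 = 0
Determinant D = (0.01785)(0.511) - (-0.01099)(-0.01099) = 0.009001
V_1 = [(0.06)(0.511) - (-0.01099)(0)]/D = 3.406 V
V_3 = [(0.01785)(0) - (0.06)(-0.01099)]/D = 0.07325 V
Part 1:
  Read off the nodal solution: V_3 = 0.07325 V
Part 2:
  I_R4 = (V_2 - V_3)/R4 = (0 - 0.07325)/2 = -0.03662 A
  Magnitude: I_R4 = 0.03662 A
Part 3:
  I_R4 = (V_2 - V_3)/R4 = (0 - 0.07325)/2 = -0.03662 A
  P_R4 = I_R4² × R4 = (-0.03662)² × 2 = 0.002683 W

Final answers:
1. V_3 = 0.07325 V
2. I_R4 = 0.03662 A
3. P_R4 = 0.002683 W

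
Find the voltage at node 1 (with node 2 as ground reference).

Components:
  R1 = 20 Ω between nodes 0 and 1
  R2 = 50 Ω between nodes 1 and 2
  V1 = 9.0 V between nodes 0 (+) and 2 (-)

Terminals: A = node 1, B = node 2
Nodal analysis, taking node 2 as the 0 V reference.
Source V1 fixes V_0 = 9 V.
KCL at each unknown node (sum of currents leaving = 0; resistances in Ω):
  Node 1: (V_1 - 9)/20 + (V_1 - 0)/50 = 0
Collecting terms: 0.07 × V_1 = 0.45  =>  V_1 = 6.429 V
The requested potential is V_1 = 6.429 V.

Final answer: V_1 = 6.429 V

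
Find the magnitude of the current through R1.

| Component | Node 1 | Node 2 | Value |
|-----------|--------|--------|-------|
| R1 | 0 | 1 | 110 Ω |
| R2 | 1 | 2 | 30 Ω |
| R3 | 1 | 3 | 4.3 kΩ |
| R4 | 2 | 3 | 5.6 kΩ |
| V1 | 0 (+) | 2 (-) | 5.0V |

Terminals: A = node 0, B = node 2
Nodal analysis, taking node 2 as the 0 V reference.
Source V1 fixes V_0 = 5 V.
KCL at each unknown node (sum of currents leaving = 0; resistances in Ω):
  Node 1: (V_1 - 5)/110 + (V_1 - 0)/30 + (V_1 - V_3)/4300 = 0
  Node 3: (V_3 - V_1)/4300 + (V_3 - 0)/5600 = 0
Collecting terms (coefficients in siemens):
  0.04266·V_1 - 0.0002326·V_3 = 0.04545
  0.0004111·V_3 - 0.0002326·V_1 = 0
Determinant D = (0.04266)(0.0004111) - (-0.0002326)(-0.0002326) = 0.00001748
V_1 = [(0.04545)(0.0004111) - (-0.0002326)(0)]/D = 1.069 V
V_3 = [(0.04266)(0) - (0.04545)(-0.0002326)]/D = 0.6046 V
I_R1 = (V_0 - V_1)/R1 = (5 - 1.069)/110 = 0.03574 A
|I_R1| = 0.03574 A

Final answer: |I_R1| = 0.03574 A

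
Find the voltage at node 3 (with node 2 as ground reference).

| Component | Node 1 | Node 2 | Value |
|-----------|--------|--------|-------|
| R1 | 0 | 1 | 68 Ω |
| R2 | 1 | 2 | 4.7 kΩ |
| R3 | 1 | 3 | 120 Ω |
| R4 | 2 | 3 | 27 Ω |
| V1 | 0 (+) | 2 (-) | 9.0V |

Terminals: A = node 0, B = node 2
Nodal analysis, taking node 2 as the 0 V reference.
Source V1 fixes V_0 = 9 V.
KCL at each unknown node (sum of currents leaving = 0; resistances in Ω):
  Node 1: (V_1 - 9)/68 + (V_1 - 0)/4700 + (V_1 - V_3)/120 = 0
  Node 3: (V_3 - V_1)/120 + (V_3 - 0)/27 = 0
Collecting terms (coefficients in siemens):
  0.02325·V_1 - 0.008333·V_3 = 0.1324
  0.04537·V_3 - 0.008333·V_1 = 0
Determinant D = (0.02325)(0.04537) - (-0.008333)(-0.008333) = 0.0009855
V_1 = [(0.1324)(0.04537) - (-0.008333)(0)]/D = 6.093 V
V_3 = [(0.02325)(0) - (0.1324)(-0.008333)]/D = 1.119 V
The requested potential is V_3 = 1.119 V.

Final answer: V_3 = 1.119 V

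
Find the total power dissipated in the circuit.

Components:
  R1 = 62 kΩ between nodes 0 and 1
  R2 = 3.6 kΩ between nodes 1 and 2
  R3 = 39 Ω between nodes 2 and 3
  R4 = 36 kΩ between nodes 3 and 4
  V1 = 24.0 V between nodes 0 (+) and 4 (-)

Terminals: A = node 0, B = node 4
Nodal analysis, taking node 4 as the 0 V reference.
Source V1 fixes V_0 = 24 V.
KCL at each unknown node (sum of currents leaving = 0; resistances in Ω):
  Node 1: (V_1 - 24)/62000 + (V_1 - V_2)/3600 = 0
  Node 2: (V_2 - V_1)/3600 + (V_2 - V_3)/39 = 0
  Node 3: (V_3 - V_2)/39 + (V_3 - 0)/36000 = 0
Collecting terms (coefficients in siemens):
  0.0002939·V_1 - 0.0002778·V_2 = 0.0003871
  0.02592·V_2 - 0.0002778·V_1 - 0.02564·V_3 = 0
  0.02567·V_3 - 0.02564·V_2 = 0
Solving these 3 simultaneous equations (Gaussian elimination) gives:
  V_1 = 9.36 V, V_2 = 8.51 V, V_3 = 8.501 V
Power in each resistor, P = (ΔV)²/R:
  P_R1 = (24 - 9.36)²/62000 = 0.003457 W
  P_R2 = (9.36 - 8.51)²/3600 = 0.0002007 W
  P_R3 = (8.51 - 8.501)²/39 = 0.000002175 W
  P_R4 = (8.501 - 0)²/36000 = 0.002007 W
P_total = P_R1 + P_R2 + P_R3 + P_R4 = 0.005667 W

Final answer: 0.005667 W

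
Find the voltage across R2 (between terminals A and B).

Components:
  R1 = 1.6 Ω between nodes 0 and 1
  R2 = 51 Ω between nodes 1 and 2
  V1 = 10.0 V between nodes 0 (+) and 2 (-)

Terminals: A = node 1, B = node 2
R1 and R2 are in series across V1 (node 0 → node 1 → node 2), and the output A–B is taken across R2, so this is a voltage divider.
Series current: I = V1/(R1 + R2) = 10/(1.6 + 51) = 10/52.6 = 0.1901 A
V_R2 = I × R2 = V1 × R2/(R1 + R2) = 10 × 51/52.6 = 9.696 V

Final answer: 9.696 V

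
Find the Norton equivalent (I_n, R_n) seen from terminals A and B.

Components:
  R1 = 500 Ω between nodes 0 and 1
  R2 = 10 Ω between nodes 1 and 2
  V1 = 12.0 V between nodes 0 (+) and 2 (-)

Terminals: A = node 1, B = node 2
Find the Thévenin equivalent first; then I_n = V_th/R_th and R_n = R_th.
Step 1 — V_th is the open-circuit voltage V_A - V_B (nothing connected across the terminals).
Nodal analysis, taking node 2 as the 0 V reference.
Source V1 fixes V_0 = 12 V.
KCL at each unknown node (sum of currents leaving = 0; resistances in Ω):
  Node 1: (V_1 - 12)/500 + (V_1 - 0)/10 = 0
Collecting terms: 0.102 × V_1 = 0.024  =>  V_1 = 0.2353 V
V_th = V_1 - V_2 = 0.2353 - 0 = 0.2353 V
Step 2 — R_th: zero the source — replace V1 by a short circuit (node 2 merges into node 0) — and find the resistance seen between A (node 1) and B (node 0).
Reduce the network between node 1 (A) and node 0 (B) by series/parallel combination:
  Rp1 = R1 ‖ R2 (parallel, both between nodes 0 and 1) = 1/(1/500 + 1/10) = 9.804 Ω
R_th = 9.804 Ω
I_n = V_th/R_th = 0.2353/9.804 = 0.024 A, and R_n = R_th = 9.804 Ω

Final answer: I_n = 0.024 A, R_n = 9.804 Ω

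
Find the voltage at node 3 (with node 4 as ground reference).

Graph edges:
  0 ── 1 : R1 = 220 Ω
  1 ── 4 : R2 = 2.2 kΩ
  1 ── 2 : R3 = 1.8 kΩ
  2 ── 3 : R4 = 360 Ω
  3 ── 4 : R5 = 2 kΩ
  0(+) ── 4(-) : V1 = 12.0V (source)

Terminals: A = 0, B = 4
Nodal analysis, taking node 4 as the 0 V reference.
Source V1 fixes V_0 = 12 V.
KCL at each unknown node (sum of currents leaving = 0; resistances in Ω):
  Node 1: (V_1 - 12)/220 + (V_1 - 0)/2200 + (V_1 - V_2)/1800 = 0
  Node 2: (V_2 - V_1)/1800 + (V_2 - V_3)/360 = 0
  Node 3: (V_3 - V_2)/360 + (V_3 - 0)/2000 = 0
Collecting terms (coefficients in siemens):
  0.005556·V_1 - 0.0005556·V_2 = 0.05455
  0.003333·V_2 - 0.0005556·V_1 - 0.002778·V_3 = 0
  0.003278·V_3 - 0.002778·V_2 = 0
Solving these 3 simultaneous equations (Gaussian elimination) gives:
  V_1 = 10.41 V, V_2 = 5.905 V, V_3 = 5.004 V
The requested potential is V_3 = 5.004 V.

Final answer: V_3 = 5.004 V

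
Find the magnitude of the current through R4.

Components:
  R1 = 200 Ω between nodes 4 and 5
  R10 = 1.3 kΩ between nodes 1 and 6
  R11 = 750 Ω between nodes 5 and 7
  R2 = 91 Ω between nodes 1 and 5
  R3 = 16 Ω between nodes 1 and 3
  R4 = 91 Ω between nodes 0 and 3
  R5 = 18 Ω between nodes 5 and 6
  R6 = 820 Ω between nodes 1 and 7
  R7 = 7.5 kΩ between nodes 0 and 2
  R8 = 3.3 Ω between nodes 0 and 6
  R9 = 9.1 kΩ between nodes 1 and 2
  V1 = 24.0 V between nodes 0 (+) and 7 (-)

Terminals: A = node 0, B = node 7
Nodal analysis, taking node 7 as the 0 V reference.
Source V1 fixes V_0 = 24 V.
KCL at each unknown node (sum of currents leaving = 0; resistances in Ω):
  Node 1: (V_1 - V_5)/91 + (V_1 - V_3)/16 + (V_1 - 0)/820 + (V_1 - V_2)/9100 + (V_1 - V_6)/1300 = 0
  Node 2: (V_2 - 24)/7500 + (V_2 - V_1)/9100 = 0
  Node 3: (V_3 - V_1)/16 + (V_3 - 24)/91 = 0
  Node 4: (V_4 - V_5)/200 = 0
  Node 5: (V_5 - V_4)/200 + (V_5 - V_1)/91 + (V_5 - V_6)/18 + (V_5 - 0)/750 = 0
  Node 6: (V_6 - V_5)/18 + (V_6 - 24)/3.3 + (V_6 - V_1)/1300 = 0
Collecting terms (coefficients in siemens):
  0.07559·V_1 - 0.0001099·V_2 - 0.0625·V_3 - 0.01099·V_5 - 0.0007692·V_6 = 0
  0.0002432·V_2 - 0.0001099·V_1 = 0.0032
  0.07349·V_3 - 0.0625·V_1 = 0.2637
  0.005·V_4 - 0.005·V_5 = 0
  0.07288·V_5 - 0.01099·V_1 - 0.005·V_4 - 0.05556·V_6 = 0
  0.3594·V_6 - 0.0007692·V_1 - 0.05556·V_5 = 7.273
Solving these 6 simultaneous equations (Gaussian elimination) gives:
  V_1 = 22.26 V, V_2 = 23.22 V, V_3 = 22.52 V, V_4 = 23.13 V
  V_5 = 23.13 V, V_6 = 23.86 V
I_R4 = (V_0 - V_3)/R4 = (24 - 22.52)/91 = 0.01623 A
|I_R4| = 0.01623 A

Final answer: |I_R4| = 0.01623 A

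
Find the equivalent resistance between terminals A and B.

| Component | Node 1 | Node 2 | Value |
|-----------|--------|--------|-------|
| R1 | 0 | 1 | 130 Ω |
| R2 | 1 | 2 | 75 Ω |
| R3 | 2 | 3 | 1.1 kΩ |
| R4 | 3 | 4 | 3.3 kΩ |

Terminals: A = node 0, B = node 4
Reduce the network between node 0 (A) and node 4 (B) by series/parallel combination:
  Rs1 = R1 + R2 (series, joined only at node 1) = 130 + 75 = 205 Ω
  Rs2 = R3 + Rs1 (series, joined only at node 2) = 1100 + 205 = 1305 Ω
  Rs3 = R4 + Rs2 (series, joined only at node 3) = 3300 + 1305 = 4605 Ω
R_eq = 4.605 kΩ

Final answer: 4.605 kΩ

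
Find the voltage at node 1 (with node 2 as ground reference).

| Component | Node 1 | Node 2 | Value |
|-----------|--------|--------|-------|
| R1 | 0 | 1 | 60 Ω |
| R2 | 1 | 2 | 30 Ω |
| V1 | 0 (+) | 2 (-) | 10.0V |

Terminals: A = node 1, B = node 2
Nodal analysis, taking node 2 as the 0 V reference.
Source V1 fixes V_0 = 10 V.
KCL at each unknown node (sum of currents leaving = 0; resistances in Ω):
  Node 1: (V_1 - 10)/60 + (V_1 - 0)/30 = 0
Collecting terms: 0.05 × V_1 = 0.1667  =>  V_1 = 3.333 V
The requested potential is V_1 = 3.333 V.

Final answer: V_1 = 3.333 V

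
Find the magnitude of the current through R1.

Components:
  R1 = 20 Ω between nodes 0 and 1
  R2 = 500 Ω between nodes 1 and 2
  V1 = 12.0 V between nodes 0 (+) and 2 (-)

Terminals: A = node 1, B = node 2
Nodal analysis, taking node 2 as the 0 V reference.
Source V1 fixes V_0 = 12 V.
KCL at each unknown node (sum of currents leaving = 0; resistances in Ω):
  Node 1: (V_1 - 12)/20 + (V_1 - 0)/500 = 0
Collecting terms: 0.052 × V_1 = 0.6  =>  V_1 = 11.54 V
I_R1 = (V_0 - V_1)/R1 = (12 - 11.54)/20 = 0.02308 A
|I_R1| = 0.02308 A

Final answer: |I_R1| = 0.02308 A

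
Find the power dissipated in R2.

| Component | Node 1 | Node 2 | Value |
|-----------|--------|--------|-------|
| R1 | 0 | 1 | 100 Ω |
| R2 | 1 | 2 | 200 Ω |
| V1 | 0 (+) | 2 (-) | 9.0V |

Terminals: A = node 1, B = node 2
Nodal analysis, taking node 2 as the 0 V reference.
Source V1 fixes V_0 = 9 V.
KCL at each unknown node (sum of currents leaving = 0; resistances in Ω):
  Node 1: (V_1 - 9)/100 + (V_1 - 0)/200 = 0
Collecting terms: 0.015 × V_1 = 0.09  =>  V_1 = 6 V
I_R2 = (V_1 - V_2)/R2 = (6 - 0)/200 = 0.03 A
P_R2 = I_R2² × R2 = (0.03)² × 200 = 0.18 W

Final answer: 0.18 W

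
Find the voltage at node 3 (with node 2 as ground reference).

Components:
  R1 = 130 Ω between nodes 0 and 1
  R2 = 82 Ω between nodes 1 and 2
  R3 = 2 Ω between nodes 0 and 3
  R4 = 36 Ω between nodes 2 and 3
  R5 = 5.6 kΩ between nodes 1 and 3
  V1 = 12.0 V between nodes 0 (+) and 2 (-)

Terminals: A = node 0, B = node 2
Nodal analysis, taking node 2 as the 0 V reference.
Source V1 fixes V_0 = 12 V.
KCL at each unknown node (sum of currents leaving = 0; resistances in Ω):
  Node 1: (V_1 - 12)/130 + (V_1 - 0)/82 + (V_1 - V_3)/5600 = 0
  Node 3: (V_3 - 12)/2 + (V_3 - 0)/36 + (V_3 - V_1)/5600 = 0
Collecting terms (coefficients in siemens):
  0.02007·V_1 - 0.0001786·V_3 = 0.09231
  0.528·V_3 - 0.0001786·V_1 = 6
Determinant D = (0.02007)(0.528) - (-0.0001786)(-0.0001786) = 0.01059
V_1 = [(0.09231)(0.528) - (-0.0001786)(6)]/D = 4.701 V
V_3 = [(0.02007)(6) - (0.09231)(-0.0001786)]/D = 11.37 V
The requested potential is V_3 = 11.37 V.

Final answer: V_3 = 11.37 V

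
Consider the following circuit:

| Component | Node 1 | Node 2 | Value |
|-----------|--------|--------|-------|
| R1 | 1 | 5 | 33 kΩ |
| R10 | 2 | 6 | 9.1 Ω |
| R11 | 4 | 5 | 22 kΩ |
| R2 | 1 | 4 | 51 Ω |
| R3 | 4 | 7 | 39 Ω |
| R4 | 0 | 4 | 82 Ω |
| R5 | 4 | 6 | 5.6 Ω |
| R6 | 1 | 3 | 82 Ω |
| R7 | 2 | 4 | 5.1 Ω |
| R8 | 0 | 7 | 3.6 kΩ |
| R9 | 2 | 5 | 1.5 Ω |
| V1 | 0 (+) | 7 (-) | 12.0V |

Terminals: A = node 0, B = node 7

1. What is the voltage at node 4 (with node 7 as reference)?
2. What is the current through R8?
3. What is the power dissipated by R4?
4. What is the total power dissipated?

Nodal analysis, taking node 7 as the 0 V reference.
Source V1 fixes V_0 = 12 V.
KCL at each unknown node (sum of currents leaving = 0; resistances in Ω):
  Node 1: (V_1 - V_5)/33000 + (V_1 - V_4)/51 + (V_1 - V_3)/82 = 0
  Node 2: (V_2 - V_4)/5.1 + (V_2 - V_5)/1.5 + (V_2 - V_6)/9.1 = 0
  Node 3: (V_3 - V_1)/82 = 0
  Node 4: (V_4 - V_1)/51 + (V_4 - 0)/39 + (V_4 - 12)/82 + (V_4 - V_6)/5.6 + (V_4 - V_2)/5.1 + (V_4 - V_5)/22000 = 0
  Node 5: (V_5 - V_1)/33000 + (V_5 - V_2)/1.5 + (V_5 - V_4)/22000 = 0
  Node 6: (V_6 - V_4)/5.6 + (V_6 - V_2)/9.1 = 0
Collecting terms (coefficients in siemens):
  0.03183·V_1 - 0.0122·V_3 - 0.01961·V_4 - 0.0000303·V_5 = 0
  0.9726·V_2 - 0.1961·V_4 - 0.6667·V_5 - 0.1099·V_6 = 0
  0.0122·V_3 - 0.0122·V_1 = 0
  0.4321·V_4 - 0.01961·V_1 - 0.1961·V_2 - 0.00004545·V_5 - 0.1786·V_6 = 0.1463
  0.6667·V_5 - 0.0000303·V_1 - 0.6667·V_2 - 0.00004545·V_4 = 0
  0.2885·V_6 - 0.1099·V_2 - 0.1786·V_4 = 0
Solving these 6 simultaneous equations (Gaussian elimination) gives:
  V_1 = 3.868 V, V_2 = 3.868 V, V_3 = 3.868 V, V_4 = 3.868 V
  V_5 = 3.868 V, V_6 = 3.868 V
Part 1:
  Read off the nodal solution: V_4 = 3.868 V
Part 2:
  I_R8 = (V_0 - V_7)/R8 = (12 - 0)/3600 = 0.003333 A
  Magnitude: I_R8 = 0.003333 A
Part 3:
  I_R4 = (V_0 - V_4)/R4 = (12 - 3.868)/82 = 0.09917 A
  P_R4 = I_R4² × R4 = (0.09917)² × 82 = 0.8065 W
Part 4:
  Power in each resistor, P = (ΔV)²/R:
    P_R1 = (3.868 - 3.868)²/33000 = 0 W
    P_R2 = (3.868 - 3.868)²/51 = 0 W
    P_R3 = (3.868 - 0)²/39 = 0.3836 W
    P_R4 = (12 - 3.868)²/82 = 0.8065 W
    P_R5 = (3.868 - 3.868)²/5.6 = 0 W
    P_R6 = (3.868 - 3.868)²/82 = 0 W
    P_R7 = (3.868 - 3.868)²/5.1 = 0 W
    P_R8 = (12 - 0)²/3600 = 0.04 W
    P_R9 = (3.868 - 3.868)²/1.5 = 0 W
    P_R10 = (3.868 - 3.868)²/9.1 = 0 W
    P_R11 = (3.868 - 3.868)²/22000 = 0 W
  P_total = P_R1 + P_R2 + P_R3 + P_R4 + P_R5 + P_R6 + P_R7 + P_R8 + P_R9 + P_R10 + P_R11 = 1.23 W

Final answers:
1. V_4 = 3.868 V
2. I_R8 = 0.003333 A
3. P_R4 = 0.8065 W
4. P_total = 1.23 W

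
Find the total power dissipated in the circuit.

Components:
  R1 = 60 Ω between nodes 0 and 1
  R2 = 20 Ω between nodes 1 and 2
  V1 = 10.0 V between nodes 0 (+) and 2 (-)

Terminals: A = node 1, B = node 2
Nodal analysis, taking node 2 as the 0 V reference.
Source V1 fixes V_0 = 10 V.
KCL at each unknown node (sum of currents leaving = 0; resistances in Ω):
  Node 1: (V_1 - 10)/60 + (V_1 - 0)/20 = 0
Collecting terms: 0.06667 × V_1 = 0.1667  =>  V_1 = 2.5 V
Power in each resistor, P = (ΔV)²/R:
  P_R1 = (10 - 2.5)²/60 = 0.9375 W
  P_R2 = (2.5 - 0)²/20 = 0.3125 W
P_total = P_R1 + P_R2 = 1.25 W

Final answer: 1.25 W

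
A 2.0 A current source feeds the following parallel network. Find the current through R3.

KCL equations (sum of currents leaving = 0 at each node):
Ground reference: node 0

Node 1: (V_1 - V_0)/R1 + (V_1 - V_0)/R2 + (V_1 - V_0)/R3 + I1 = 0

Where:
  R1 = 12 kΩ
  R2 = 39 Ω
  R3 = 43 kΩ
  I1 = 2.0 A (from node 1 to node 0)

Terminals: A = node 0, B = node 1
All resistors sit directly between nodes 0 and 1, so they are in parallel and share one voltage V; the full source current 2 A splits among them.
1/R_par = 1/12000 + 1/39 + 1/43000 = 0.02575 S  =>  R_par = 38.84 Ω
V = I × R_par = 2 × 38.84 = 77.68 V
I_R3 = V/R3 = 77.68/43000 = 0.001806 A

Final answer: 0.001806 A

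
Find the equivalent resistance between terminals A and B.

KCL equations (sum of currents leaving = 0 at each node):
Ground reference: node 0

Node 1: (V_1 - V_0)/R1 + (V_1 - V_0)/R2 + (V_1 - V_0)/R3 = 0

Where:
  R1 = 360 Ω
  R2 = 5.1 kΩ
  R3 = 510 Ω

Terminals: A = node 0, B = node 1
Reduce the network between node 0 (A) and node 1 (B) by series/parallel combination:
  Rp1 = R1 ‖ R2 ‖ R3 (parallel, all between nodes 0 and 1) = 1/(1/360 + 1/5100 + 1/510) = 202.6 Ω
R_eq = 202.6 Ω

Final answer: 202.6 Ω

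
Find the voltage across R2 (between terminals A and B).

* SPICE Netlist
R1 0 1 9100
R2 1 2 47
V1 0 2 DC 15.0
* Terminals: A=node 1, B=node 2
R1 and R2 are in series across V1 (node 0 → node 1 → node 2), and the output A–B is taken across R2, so this is a voltage divider.
Series current: I = V1/(R1 + R2) = 15/(9100 + 47) = 15/9147 = 0.00164 A
V_R2 = I × R2 = V1 × R2/(R1 + R2) = 15 × 47/9147 = 0.07707 V

Final answer: 0.07707 V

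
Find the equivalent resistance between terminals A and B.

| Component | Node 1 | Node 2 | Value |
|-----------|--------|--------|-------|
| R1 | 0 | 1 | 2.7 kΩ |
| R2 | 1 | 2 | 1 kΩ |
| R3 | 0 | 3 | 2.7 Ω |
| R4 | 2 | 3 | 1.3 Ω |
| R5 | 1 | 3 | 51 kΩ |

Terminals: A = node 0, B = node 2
The network is not a plain series/parallel combination. Inject a 1 A test current into terminal A (node 0) and return it from terminal B (node 2); then R_eq = V_A / (1 A).
Nodal analysis, taking node 2 as the 0 V reference.
Current source I_test pushes 1 A into node 0 and draws it out of node 2.
KCL at each unknown node (sum of currents leaving = 0; resistances in Ω):
  Node 0: (V_0 - V_1)/2700 + (V_0 - V_3)/2.7 - 1 = 0
  Node 1: (V_1 - V_0)/2700 + (V_1 - 0)/1000 + (V_1 - V_3)/51000 = 0
  Node 3: (V_3 - V_0)/2.7 + (V_3 - V_1)/51000 + (V_3 - 0)/1.3 = 0
Collecting terms (coefficients in siemens):
  0.3707·V_0 - 0.0003704·V_1 - 0.3704·V_3 = 1
  0.00139·V_1 - 0.0003704·V_0 - 0.00001961·V_3 = 0
  1.14·V_3 - 0.3704·V_0 - 0.00001961·V_1 = 0
Solving these 3 simultaneous equations (Gaussian elimination) gives:
  V_0 = 3.996 V, V_1 = 1.083 V, V_3 = 1.299 V
R_eq = V_0 / 1 A = 3.996 Ω

Final answer: 3.996 Ω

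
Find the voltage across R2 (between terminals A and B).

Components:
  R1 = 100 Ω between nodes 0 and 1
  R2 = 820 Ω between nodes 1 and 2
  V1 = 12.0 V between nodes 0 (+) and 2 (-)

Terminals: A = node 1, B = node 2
R1 and R2 are in series across V1 (node 0 → node 1 → node 2), and the output A–B is taken across R2, so this is a voltage divider.
Series current: I = V1/(R1 + R2) = 12/(100 + 820) = 12/920 = 0.01304 A
V_R2 = I × R2 = V1 × R2/(R1 + R2) = 12 × 820/920 = 10.7 V

Final answer: 10.7 V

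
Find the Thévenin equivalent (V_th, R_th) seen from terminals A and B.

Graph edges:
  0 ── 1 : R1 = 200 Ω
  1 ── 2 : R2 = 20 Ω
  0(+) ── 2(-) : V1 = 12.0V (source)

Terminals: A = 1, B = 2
Step 1 — V_th is the open-circuit voltage V_A - V_B (nothing connected across the terminals).
Nodal analysis, taking node 2 as the 0 V reference.
Source V1 fixes V_0 = 12 V.
KCL at each unknown node (sum of currents leaving = 0; resistances in Ω):
  Node 1: (V_1 - 12)/200 + (V_1 - 0)/20 = 0
Collecting terms: 0.055 × V_1 = 0.06  =>  V_1 = 1.091 V
V_th = V_1 - V_2 = 1.091 - 0 = 1.091 V
Step 2 — R_th: zero the source — replace V1 by a short circuit (node 2 merges into node 0) — and find the resistance seen between A (node 1) and B (node 0).
Reduce the network between node 1 (A) and node 0 (B) by series/parallel combination:
  Rp1 = R1 ‖ R2 (parallel, both between nodes 0 and 1) = 1/(1/200 + 1/20) = 18.18 Ω
R_th = 18.18 Ω

Final answer: V_th = 1.091 V, R_th = 18.18 Ω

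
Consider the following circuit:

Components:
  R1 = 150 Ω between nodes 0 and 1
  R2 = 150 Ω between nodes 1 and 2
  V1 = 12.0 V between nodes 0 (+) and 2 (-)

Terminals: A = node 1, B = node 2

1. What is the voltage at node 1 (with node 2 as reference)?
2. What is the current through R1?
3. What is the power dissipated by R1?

Nodal analysis, taking node 2 as the 0 V reference.
Source V1 fixes V_0 = 12 V.
KCL at each unknown node (sum of currents leaving = 0; resistances in Ω):
  Node 1: (V_1 - 12)/150 + (V_1 - 0)/150 = 0
Collecting terms: 0.01333 × V_1 = 0.08  =>  V_1 = 6 V
Part 1:
  Read off the nodal solution: V_1 = 6 V
Part 2:
  I_R1 = (V_0 - V_1)/R1 = (12 - 6)/150 = 0.04 A
  Magnitude: I_R1 = 0.04 A
Part 3:
  I_R1 = (V_0 - V_1)/R1 = (12 - 6)/150 = 0.04 A
  P_R1 = I_R1² × R1 = (0.04)² × 150 = 0.24 W

Final answers:
1. V_1 = 6 V
2. I_R1 = 0.04 A
3. P_R1 = 0.24 W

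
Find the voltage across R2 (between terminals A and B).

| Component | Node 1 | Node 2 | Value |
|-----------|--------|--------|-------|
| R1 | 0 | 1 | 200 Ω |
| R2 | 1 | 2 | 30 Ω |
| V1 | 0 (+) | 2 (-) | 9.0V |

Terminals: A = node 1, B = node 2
R1 and R2 are in series across V1 (node 0 → node 1 → node 2), and the output A–B is taken across R2, so this is a voltage divider.
Series current: I = V1/(R1 + R2) = 9/(200 + 30) = 9/230 = 0.03913 A
V_R2 = I × R2 = V1 × R2/(R1 + R2) = 9 × 30/230 = 1.174 V

Final answer: 1.174 V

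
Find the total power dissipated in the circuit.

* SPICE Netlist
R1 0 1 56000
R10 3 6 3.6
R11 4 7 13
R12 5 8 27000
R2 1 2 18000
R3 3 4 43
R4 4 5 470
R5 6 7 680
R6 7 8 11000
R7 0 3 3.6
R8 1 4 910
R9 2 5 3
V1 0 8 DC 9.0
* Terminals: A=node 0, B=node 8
Nodal analysis, taking node 8 as the 0 V reference.
Source V1 fixes V_0 = 9 V.
KCL at each unknown node (sum of currents leaving = 0; resistances in Ω):
  Node 1: (V_1 - 9)/56000 + (V_1 - V_2)/18000 + (V_1 - V_4)/910 = 0
  Node 2: (V_2 - V_1)/18000 + (V_2 - V_5)/3 = 0
  Node 3: (V_3 - V_4)/43 + (V_3 - 9)/3.6 + (V_3 - V_6)/3.6 = 0
  Node 4: (V_4 - V_3)/43 + (V_4 - V_5)/470 + (V_4 - V_1)/910 + (V_4 - V_7)/13 = 0
  Node 5: (V_5 - V_4)/470 + (V_5 - V_2)/3 + (V_5 - 0)/27000 = 0
  Node 6: (V_6 - V_7)/680 + (V_6 - V_3)/3.6 = 0
  Node 7: (V_7 - V_6)/680 + (V_7 - 0)/11000 + (V_7 - V_4)/13 = 0
Collecting terms (coefficients in siemens):
  0.001172·V_1 - 0.00005556·V_2 - 0.001099·V_4 = 0.0001607
  0.3334·V_2 - 0.00005556·V_1 - 0.3333·V_5 = 0
  0.5788·V_3 - 0.02326·V_4 - 0.2778·V_6 = 2.5
  0.1034·V_4 - 0.001099·V_1 - 0.02326·V_3 - 0.002128·V_5 - 0.07692·V_7 = 0
  0.3355·V_5 - 0.3333·V_2 - 0.002128·V_4 = 0
  0.2792·V_6 - 0.2778·V_3 - 0.001471·V_7 = 0
  0.07848·V_7 - 0.07692·V_4 - 0.001471·V_6 = 0
Solving these 7 simultaneous equations (Gaussian elimination) gives:
  V_1 = 8.944 V, V_2 = 8.801 V, V_3 = 8.996 V, V_4 = 8.95 V
  V_5 = 8.801 V, V_6 = 8.996 V, V_7 = 8.941 V
Power in each resistor, P = (ΔV)²/R:
  P_R1 = (9 - 8.944)²/56000 = 0.00000005578 W
  P_R2 = (8.944 - 8.801)²/18000 = 0.000001138 W
  P_R3 = (8.996 - 8.95)²/43 = 0.00004807 W
  P_R4 = (8.95 - 8.801)²/470 = 0.00004753 W
  P_R5 = (8.996 - 8.941)²/680 = 0.0000044 W
  P_R6 = (8.941 - 0)²/11000 = 0.007267 W
  P_R7 = (9 - 8.996)²/3.6 = 0.00000466 W
  P_R8 = (8.944 - 8.95)²/910 = 0.00000004399 W
  P_R9 = (8.801 - 8.801)²/3 = 0.0000000001896 W
  P_R10 = (8.996 - 8.996)²/3.6 = 0.00000002329 W
  P_R11 = (8.95 - 8.941)²/13 = 0.000006973 W
  P_R12 = (8.801 - 0)²/27000 = 0.002869 W
P_total = P_R1 + P_R2 + P_R3 + P_R4 + P_R5 + P_R6 + P_R7 + P_R8 + P_R9 + P_R10 + P_R11 + P_R12 = 0.01025 W

Final answer: 0.01025 W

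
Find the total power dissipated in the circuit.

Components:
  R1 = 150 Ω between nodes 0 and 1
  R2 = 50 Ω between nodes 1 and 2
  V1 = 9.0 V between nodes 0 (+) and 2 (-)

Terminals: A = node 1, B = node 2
Nodal analysis, taking node 2 as the 0 V reference.
Source V1 fixes V_0 = 9 V.
KCL at each unknown node (sum of currents leaving = 0; resistances in Ω):
  Node 1: (V_1 - 9)/150 + (V_1 - 0)/50 = 0
Collecting terms: 0.02667 × V_1 = 0.06  =>  V_1 = 2.25 V
Power in each resistor, P = (ΔV)²/R:
  P_R1 = (9 - 2.25)²/150 = 0.3038 W
  P_R2 = (2.25 - 0)²/50 = 0.1013 W
P_total = P_R1 + P_R2 = 0.405 W

Final answer: 0.405 W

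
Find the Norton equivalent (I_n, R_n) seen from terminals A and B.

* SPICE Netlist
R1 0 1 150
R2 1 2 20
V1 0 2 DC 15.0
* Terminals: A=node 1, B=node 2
Find the Thévenin equivalent first; then I_n = V_th/R_th and R_n = R_th.
Step 1 — V_th is the open-circuit voltage V_A - V_B (nothing connected across the terminals).
Nodal analysis, taking node 2 as the 0 V reference.
Source V1 fixes V_0 = 15 V.
KCL at each unknown node (sum of currents leaving = 0; resistances in Ω):
  Node 1: (V_1 - 15)/150 + (V_1 - 0)/20 = 0
Collecting terms: 0.05667 × V_1 = 0.1  =>  V_1 = 1.765 V
V_th = V_1 - V_2 = 1.765 - 0 = 1.765 V
Step 2 — R_th: zero the source — replace V1 by a short circuit (node 2 merges into node 0) — and find the resistance seen between A (node 1) and B (node 0).
Reduce the network between node 1 (A) and node 0 (B) by series/parallel combination:
  Rp1 = R1 ‖ R2 (parallel, both between nodes 0 and 1) = 1/(1/150 + 1/20) = 17.65 Ω
R_th = 17.65 Ω
I_n = V_th/R_th = 1.765/17.65 = 0.1 A, and R_n = R_th = 17.65 Ω

Final answer: I_n = 0.1 A, R_n = 17.65 Ω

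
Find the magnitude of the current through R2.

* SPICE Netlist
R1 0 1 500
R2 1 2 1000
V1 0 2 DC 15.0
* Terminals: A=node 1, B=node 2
Nodal analysis, taking node 2 as the 0 V reference.
Source V1 fixes V_0 = 15 V.
KCL at each unknown node (sum of currents leaving = 0; resistances in Ω):
  Node 1: (V_1 - 15)/500 + (V_1 - 0)/1000 = 0
Collecting terms: 0.003 × V_1 = 0.03  =>  V_1 = 10 V
I_R2 = (V_1 - V_2)/R2 = (10 - 0)/1000 = 0.01 A
|I_R2| = 0.01 A

Final answer: |I_R2| = 0.01 A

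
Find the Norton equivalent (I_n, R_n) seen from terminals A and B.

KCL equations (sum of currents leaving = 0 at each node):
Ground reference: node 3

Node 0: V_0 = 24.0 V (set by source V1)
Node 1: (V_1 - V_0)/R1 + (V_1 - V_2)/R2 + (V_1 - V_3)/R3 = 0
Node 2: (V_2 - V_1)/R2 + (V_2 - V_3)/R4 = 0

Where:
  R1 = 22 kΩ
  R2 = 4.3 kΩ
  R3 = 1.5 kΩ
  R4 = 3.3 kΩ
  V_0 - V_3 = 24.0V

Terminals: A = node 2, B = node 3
Find the Thévenin equivalent first; then I_n = V_th/R_th and R_n = R_th.
Step 1 — V_th is the open-circuit voltage V_A - V_B (nothing connected across the terminals).
Nodal analysis, taking node 3 as the 0 V reference.
Source V1 fixes V_0 = 24 V.
KCL at each unknown node (sum of currents leaving = 0; resistances in Ω):
  Node 1: (V_1 - 24)/22000 + (V_1 - V_2)/4300 + (V_1 - 0)/1500 = 0
  Node 2: (V_2 - V_1)/4300 + (V_2 - 0)/3300 = 0
Collecting terms (coefficients in siemens):
  0.0009447·V_1 - 0.0002326·V_2 = 0.001091
  0.0005356·V_2 - 0.0002326·V_1 = 0
Determinant D = (0.0009447)(0.0005356) - (-0.0002326)(-0.0002326) = 0.0000004519
V_1 = [(0.001091)(0.0005356) - (-0.0002326)(0)]/D = 1.293 V
V_2 = [(0.0009447)(0) - (0.001091)(-0.0002326)]/D = 0.5614 V
V_th = V_2 - V_3 = 0.5614 - 0 = 0.5614 V
Step 2 — R_th: zero the source — replace V1 by a short circuit (node 3 merges into node 0) — and find the resistance seen between A (node 2) and B (node 0).
Reduce the network between node 2 (A) and node 0 (B) by series/parallel combination:
  Rp1 = R1 ‖ R3 (parallel, both between nodes 0 and 1) = 1/(1/22000 + 1/1500) = 1404 Ω
  Rs1 = R2 + Rp1 (series, joined only at node 1) = 4300 + 1404 = 5704 Ω
  Rp2 = R4 ‖ Rs1 (parallel, both between nodes 0 and 2) = 1/(1/3300 + 1/5704) = 2091 Ω
R_th = 2.091 kΩ
I_n = V_th/R_th = 0.5614/2091 = 0.0002686 A, and R_n = R_th = 2.091 kΩ

Final answer: I_n = 0.0002686 A, R_n = 2.091 kΩ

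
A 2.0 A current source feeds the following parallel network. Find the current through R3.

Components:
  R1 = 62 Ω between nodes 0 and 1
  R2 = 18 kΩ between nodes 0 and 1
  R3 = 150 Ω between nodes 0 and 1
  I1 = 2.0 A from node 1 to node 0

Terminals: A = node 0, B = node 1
All resistors sit directly between nodes 0 and 1, so they are in parallel and share one voltage V; the full source current 2 A splits among them.
1/R_par = 1/62 + 1/18000 + 1/150 = 0.02285 S  =>  R_par = 43.76 Ω
V = I × R_par = 2 × 43.76 = 87.52 V
I_R3 = V/R3 = 87.52/150 = 0.5835 A

Final answer: 0.5835 A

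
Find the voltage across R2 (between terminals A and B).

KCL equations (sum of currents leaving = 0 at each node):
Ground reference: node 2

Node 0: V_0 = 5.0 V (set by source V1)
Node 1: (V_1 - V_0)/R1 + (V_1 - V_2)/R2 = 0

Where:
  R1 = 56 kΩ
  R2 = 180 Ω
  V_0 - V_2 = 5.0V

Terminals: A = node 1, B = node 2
R1 and R2 are in series across V1 (node 0 → node 1 → node 2), and the output A–B is taken across R2, so this is a voltage divider.
Series current: I = V1/(R1 + R2) = 5/(56000 + 180) = 5/56180 = 0.000089 A
V_R2 = I × R2 = V1 × R2/(R1 + R2) = 5 × 180/56180 = 0.01602 V

Final answer: 0.01602 V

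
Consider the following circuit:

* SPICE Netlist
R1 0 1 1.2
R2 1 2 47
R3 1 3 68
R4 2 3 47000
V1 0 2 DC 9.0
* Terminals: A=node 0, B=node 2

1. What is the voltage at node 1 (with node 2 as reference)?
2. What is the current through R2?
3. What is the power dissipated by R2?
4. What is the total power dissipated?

Nodal analysis, taking node 2 as the 0 V reference.
Source V1 fixes V_0 = 9 V.
KCL at each unknown node (sum of currents leaving = 0; resistances in Ω):
  Node 1: (V_1 - 9)/1.2 + (V_1 - 0)/47 + (V_1 - V_3)/68 = 0
  Node 3: (V_3 - V_1)/68 + (V_3 - 0)/47000 = 0
Collecting terms (coefficients in siemens):
  0.8693·V_1 - 0.01471·V_3 = 7.5
  0.01473·V_3 - 0.01471·V_1 = 0
Determinant D = (0.8693)(0.01473) - (-0.01471)(-0.01471) = 0.01259
V_1 = [(7.5)(0.01473) - (-0.01471)(0)]/D = 8.776 V
V_3 = [(0.8693)(0) - (7.5)(-0.01471)]/D = 8.763 V
Part 1:
  Read off the nodal solution: V_1 = 8.776 V
Part 2:
  I_R2 = (V_1 - V_2)/R2 = (8.776 - 0)/47 = 0.1867 A
  Magnitude: I_R2 = 0.1867 A
Part 3:
  I_R2 = (V_1 - V_2)/R2 = (8.776 - 0)/47 = 0.1867 A
  P_R2 = I_R2² × R2 = (0.1867)² × 47 = 1.639 W
Part 4:
  Power in each resistor, P = (ΔV)²/R:
    P_R1 = (9 - 8.776)²/1.2 = 0.04192 W
    P_R2 = (8.776 - 0)²/47 = 1.639 W
    P_R3 = (8.776 - 8.763)²/68 = 0.000002364 W
    P_R4 = (0 - 8.763)²/47000 = 0.001634 W
  P_total = P_R1 + P_R2 + P_R3 + P_R4 = 1.682 W

Final answers:
1. V_1 = 8.776 V
2. I_R2 = 0.1867 A
3. P_R2 = 1.639 W
4. P_total = 1.682 W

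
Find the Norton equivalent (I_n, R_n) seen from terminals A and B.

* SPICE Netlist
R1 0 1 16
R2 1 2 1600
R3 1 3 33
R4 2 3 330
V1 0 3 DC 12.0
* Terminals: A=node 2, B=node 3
Find the Thévenin equivalent first; then I_n = V_th/R_th and R_n = R_th.
Step 1 — V_th is the open-circuit voltage V_A - V_B (nothing connected across the terminals).
Nodal analysis, taking node 3 as the 0 V reference.
Source V1 fixes V_0 = 12 V.
KCL at each unknown node (sum of currents leaving = 0; resistances in Ω):
  Node 1: (V_1 - 12)/16 + (V_1 - V_2)/1600 + (V_1 - 0)/33 = 0
  Node 2: (V_2 - V_1)/1600 + (V_2 - 0)/330 = 0
Collecting terms (coefficients in siemens):
  0.09343·V_1 - 0.000625·V_2 = 0.75
  0.003655·V_2 - 0.000625·V_1 = 0
Determinant D = (0.09343)(0.003655) - (-0.000625)(-0.000625) = 0.0003411
V_1 = [(0.75)(0.003655) - (-0.000625)(0)]/D = 8.037 V
V_2 = [(0.09343)(0) - (0.75)(-0.000625)]/D = 1.374 V
V_th = V_2 - V_3 = 1.374 - 0 = 1.374 V
Step 2 — R_th: zero the source — replace V1 by a short circuit (node 3 merges into node 0) — and find the resistance seen between A (node 2) and B (node 0).
Reduce the network between node 2 (A) and node 0 (B) by series/parallel combination:
  Rp1 = R1 ‖ R3 (parallel, both between nodes 0 and 1) = 1/(1/16 + 1/33) = 10.78 Ω
  Rs1 = R2 + Rp1 (series, joined only at node 1) = 1600 + 10.78 = 1611 Ω
  Rp2 = R4 ‖ Rs1 (parallel, both between nodes 0 and 2) = 1/(1/330 + 1/1611) = 273.9 Ω
R_th = 273.9 Ω
I_n = V_th/R_th = 1.374/273.9 = 0.005017 A, and R_n = R_th = 273.9 Ω

Final answer: I_n = 0.005017 A, R_n = 273.9 Ω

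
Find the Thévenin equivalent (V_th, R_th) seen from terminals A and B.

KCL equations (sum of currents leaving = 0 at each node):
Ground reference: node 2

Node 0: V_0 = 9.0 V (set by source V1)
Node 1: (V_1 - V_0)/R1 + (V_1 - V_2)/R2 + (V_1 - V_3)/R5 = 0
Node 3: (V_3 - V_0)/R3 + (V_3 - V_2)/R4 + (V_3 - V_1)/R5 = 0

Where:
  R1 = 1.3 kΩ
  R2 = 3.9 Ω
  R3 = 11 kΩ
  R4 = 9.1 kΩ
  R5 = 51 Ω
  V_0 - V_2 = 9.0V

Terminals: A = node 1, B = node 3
Step 1 — V_th is the open-circuit voltage V_A - V_B (nothing connected across the terminals).
Nodal analysis, taking node 2 as the 0 V reference.
Source V1 fixes V_0 = 9 V.
KCL at each unknown node (sum of currents leaving = 0; resistances in Ω):
  Node 1: (V_1 - 9)/1300 + (V_1 - 0)/3.9 + (V_1 - V_3)/51 = 0
  Node 3: (V_3 - 9)/11000 + (V_3 - 0)/9100 + (V_3 - V_1)/51 = 0
Collecting terms (coefficients in siemens):
  0.2768·V_1 - 0.01961·V_3 = 0.006923
  0.01981·V_3 - 0.01961·V_1 = 0.0008182
Determinant D = (0.2768)(0.01981) - (-0.01961)(-0.01961) = 0.005098
V_1 = [(0.006923)(0.01981) - (-0.01961)(0.0008182)]/D = 0.03005 V
V_3 = [(0.2768)(0.0008182) - (0.006923)(-0.01961)]/D = 0.07104 V
V_th = V_1 - V_3 = 0.03005 - 0.07104 = -0.041 V
Step 2 — R_th: zero the source — replace V1 by a short circuit (node 2 merges into node 0) — and find the resistance seen between A (node 1) and B (node 3).
Reduce the network between node 1 (A) and node 3 (B) by series/parallel combination:
  Rp1 = R1 ‖ R2 (parallel, both between nodes 0 and 1) = 1/(1/1300 + 1/3.9) = 3.888 Ω
  Rp2 = R3 ‖ R4 (parallel, both between nodes 0 and 3) = 1/(1/11000 + 1/9100) = 4980 Ω
  Rs1 = Rp1 + Rp2 (series, joined only at node 0) = 3.888 + 4980 = 4984 Ω
  Rp3 = R5 ‖ Rs1 (parallel, both between nodes 1 and 3) = 1/(1/51 + 1/4984) = 50.48 Ω
R_th = 50.48 Ω

Final answer: V_th = -0.041 V, R_th = 50.48 Ω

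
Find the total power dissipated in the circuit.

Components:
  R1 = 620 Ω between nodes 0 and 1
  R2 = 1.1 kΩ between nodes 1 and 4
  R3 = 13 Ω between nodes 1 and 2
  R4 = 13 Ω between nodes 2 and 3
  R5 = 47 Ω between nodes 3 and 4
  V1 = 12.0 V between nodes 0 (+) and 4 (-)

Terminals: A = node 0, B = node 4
Nodal analysis, taking node 4 as the 0 V reference.
Source V1 fixes V_0 = 12 V.
KCL at each unknown node (sum of currents leaving = 0; resistances in Ω):
  Node 1: (V_1 - 12)/620 + (V_1 - 0)/1100 + (V_1 - V_2)/13 = 0
  Node 2: (V_2 - V_1)/13 + (V_2 - V_3)/13 = 0
  Node 3: (V_3 - V_2)/13 + (V_3 - 0)/47 = 0
Collecting terms (coefficients in siemens):
  0.07945·V_1 - 0.07692·V_2 = 0.01935
  0.1538·V_2 - 0.07692·V_1 - 0.07692·V_3 = 0
  0.0982·V_3 - 0.07692·V_2 = 0
Solving these 3 simultaneous equations (Gaussian elimination) gives:
  V_1 = 1.193 V, V_2 = 0.9807 V, V_3 = 0.7682 V
Power in each resistor, P = (ΔV)²/R:
  P_R1 = (12 - 1.193)²/620 = 0.1884 W
  P_R2 = (1.193 - 0)²/1100 = 0.001294 W
  P_R3 = (1.193 - 0.9807)²/13 = 0.003473 W
  P_R4 = (0.9807 - 0.7682)²/13 = 0.003473 W
  P_R5 = (0.7682 - 0)²/47 = 0.01256 W
P_total = P_R1 + P_R2 + P_R3 + P_R4 + P_R5 = 0.2092 W

Final answer: 0.2092 W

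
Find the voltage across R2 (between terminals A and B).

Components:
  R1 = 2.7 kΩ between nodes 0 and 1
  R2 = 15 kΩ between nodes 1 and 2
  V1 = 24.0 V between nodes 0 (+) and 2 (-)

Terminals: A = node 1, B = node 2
R1 and R2 are in series across V1 (node 0 → node 1 → node 2), and the output A–B is taken across R2, so this is a voltage divider.
Series current: I = V1/(R1 + R2) = 24/(2700 + 15000) = 24/17700 = 0.001356 A
V_R2 = I × R2 = V1 × R2/(R1 + R2) = 24 × 15000/17700 = 20.34 V

Final answer: 20.34 V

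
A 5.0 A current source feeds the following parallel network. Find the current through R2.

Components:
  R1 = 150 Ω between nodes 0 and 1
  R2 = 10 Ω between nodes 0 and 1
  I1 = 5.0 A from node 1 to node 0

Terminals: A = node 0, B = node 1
All resistors sit directly between nodes 0 and 1, so they are in parallel and share one voltage V; the full source current 5 A splits among them.
1/R_par = 1/150 + 1/10 = 0.1067 S  =>  R_par = 9.375 Ω
V = I × R_par = 5 × 9.375 = 46.88 V
I_R2 = V/R2 = 46.88/10 = 4.688 A

Final answer: 4.688 A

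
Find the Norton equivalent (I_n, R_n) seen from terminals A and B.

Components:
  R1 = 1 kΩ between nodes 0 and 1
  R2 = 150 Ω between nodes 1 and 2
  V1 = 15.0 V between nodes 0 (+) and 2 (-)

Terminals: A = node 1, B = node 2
Find the Thévenin equivalent first; then I_n = V_th/R_th and R_n = R_th.
Step 1 — V_th is the open-circuit voltage V_A - V_B (nothing connected across the terminals).
Nodal analysis, taking node 2 as the 0 V reference.
Source V1 fixes V_0 = 15 V.
KCL at each unknown node (sum of currents leaving = 0; resistances in Ω):
  Node 1: (V_1 - 15)/1000 + (V_1 - 0)/150 = 0
Collecting terms: 0.007667 × V_1 = 0.015  =>  V_1 = 1.957 V
V_th = V_1 - V_2 = 1.957 - 0 = 1.957 V
Step 2 — R_th: zero the source — replace V1 by a short circuit (node 2 merges into node 0) — and find the resistance seen between A (node 1) and B (node 0).
Reduce the network between node 1 (A) and node 0 (B) by series/parallel combination:
  Rp1 = R1 ‖ R2 (parallel, both between nodes 0 and 1) = 1/(1/1000 + 1/150) = 130.4 Ω
R_th = 130.4 Ω
I_n = V_th/R_th = 1.957/130.4 = 0.015 A, and R_n = R_th = 130.4 Ω

Final answer: I_n = 0.015 A, R_n = 130.4 Ω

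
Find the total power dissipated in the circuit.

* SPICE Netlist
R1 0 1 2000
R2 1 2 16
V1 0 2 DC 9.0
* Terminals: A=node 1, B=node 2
Nodal analysis, taking node 2 as the 0 V reference.
Source V1 fixes V_0 = 9 V.
KCL at each unknown node (sum of currents leaving = 0; resistances in Ω):
  Node 1: (V_1 - 9)/2000 + (V_1 - 0)/16 = 0
Collecting terms: 0.063 × V_1 = 0.0045  =>  V_1 = 0.07143 V
Power in each resistor, P = (ΔV)²/R:
  P_R1 = (9 - 0.07143)²/2000 = 0.03986 W
  P_R2 = (0.07143 - 0)²/16 = 0.0003189 W
P_total = P_R1 + P_R2 = 0.04018 W

Final answer: 0.04018 W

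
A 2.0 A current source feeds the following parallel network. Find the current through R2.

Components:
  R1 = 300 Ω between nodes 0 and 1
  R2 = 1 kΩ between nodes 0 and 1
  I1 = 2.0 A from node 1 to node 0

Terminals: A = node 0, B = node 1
All resistors sit directly between nodes 0 and 1, so they are in parallel and share one voltage V; the full source current 2 A splits among them.
1/R_par = 1/300 + 1/1000 = 0.004333 S  =>  R_par = 230.8 Ω
V = I × R_par = 2 × 230.8 = 461.5 V
I_R2 = V/R2 = 461.5/1000 = 0.4615 A

Final answer: 0.4615 A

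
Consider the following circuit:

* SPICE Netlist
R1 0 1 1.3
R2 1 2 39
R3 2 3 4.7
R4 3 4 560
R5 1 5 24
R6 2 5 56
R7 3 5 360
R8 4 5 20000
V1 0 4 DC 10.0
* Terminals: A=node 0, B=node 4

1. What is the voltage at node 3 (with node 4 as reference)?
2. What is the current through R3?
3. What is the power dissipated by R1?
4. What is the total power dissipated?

Nodal analysis, taking node 4 as the 0 V reference.
Source V1 fixes V_0 = 10 V.
KCL at each unknown node (sum of currents leaving = 0; resistances in Ω):
  Node 1: (V_1 - 10)/1.3 + (V_1 - V_2)/39 + (V_1 - V_5)/24 = 0
  Node 2: (V_2 - V_1)/39 + (V_2 - V_3)/4.7 + (V_2 - V_5)/56 = 0
  Node 3: (V_3 - V_2)/4.7 + (V_3 - 0)/560 + (V_3 - V_5)/360 = 0
  Node 5: (V_5 - V_1)/24 + (V_5 - V_2)/56 + (V_5 - V_3)/360 + (V_5 - 0)/20000 = 0
Collecting terms (coefficients in siemens):
  0.8365·V_1 - 0.02564·V_2 - 0.04167·V_5 = 7.692
  0.2563·V_2 - 0.02564·V_1 - 0.2128·V_3 - 0.01786·V_5 = 0
  0.2173·V_3 - 0.2128·V_2 - 0.002778·V_5 = 0
  0.06235·V_5 - 0.04167·V_1 - 0.01786·V_2 - 0.002778·V_3 = 0
Solving these 4 simultaneous equations (Gaussian elimination) gives:
  V_1 = 9.977 V, V_2 = 9.548 V, V_3 = 9.473 V, V_5 = 9.824 V
Part 1:
  Read off the nodal solution: V_3 = 9.473 V
Part 2:
  I_R3 = (V_2 - V_3)/R3 = (9.548 - 9.473)/4.7 = 0.01594 A
  Magnitude: I_R3 = 0.01594 A
Part 3:
  I_R1 = (V_0 - V_1)/R1 = (10 - 9.977)/1.3 = 0.01741 A
  P_R1 = I_R1² × R1 = (0.01741)² × 1.3 = 0.0003939 W
Part 4:
  Power in each resistor, P = (ΔV)²/R:
    P_R1 = (10 - 9.977)²/1.3 = 0.0003939 W
    P_R2 = (9.977 - 9.548)²/39 = 0.00473 W
    P_R3 = (9.548 - 9.473)²/4.7 = 0.001194 W
    P_R4 = (9.473 - 0)²/560 = 0.1602 W
    P_R5 = (9.977 - 9.824)²/24 = 0.0009814 W
    P_R6 = (9.548 - 9.824)²/56 = 0.00136 W
    P_R7 = (9.473 - 9.824)²/360 = 0.0003421 W
    P_R8 = (0 - 9.824)²/20000 = 0.004825 W
  P_total = P_R1 + P_R2 + P_R3 + P_R4 + P_R5 + P_R6 + P_R7 + P_R8 = 0.1741 W

Final answers:
1. V_3 = 9.473 V
2. I_R3 = 0.01594 A
3. P_R1 = 0.0003939 W
4. P_total = 0.1741 W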